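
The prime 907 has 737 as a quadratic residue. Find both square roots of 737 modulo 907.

227, 680

Since 907 ≡ 3 (mod 4), a square root of 737 is 737^((907+1)/4) = 737^227 mod 907.
Repeated squaring: 737^2≡783, 737^4≡864, 737^8≡35, 737^16≡318, 737^32≡447, 737^64≡269, 737^128≡708 (mod 907).
737^227 = 737^(128+64+32+2+1) ≡ 227 (mod 907).
Check: 227² = 51529 ≡ 737 (mod 907). The two roots are 227 and 680.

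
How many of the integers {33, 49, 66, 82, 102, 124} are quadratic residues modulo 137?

(33/137) = -1 → non-residue.
(49/137) = +1 → QR.
(66/137) = -1 → non-residue.
(82/137) = -1 → non-residue.
(102/137) = -1 → non-residue.
(124/137) = -1 → non-residue.
Total quadratic residues among the 6: 1.

1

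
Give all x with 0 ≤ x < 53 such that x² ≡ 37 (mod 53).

14, 39

53 ≡ 1 (mod 4), so we find a root by search.
Trying successive values, 14² = 196 ≡ 37 (mod 53). The other root is 53 − 14 = 39.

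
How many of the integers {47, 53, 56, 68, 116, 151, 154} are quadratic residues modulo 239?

2

(47/239) = -1 → non-residue.
(53/239) = -1 → non-residue.
(56/239) = -1 → non-residue.
(68/239) = +1 → QR.
(116/239) = +1 → QR.
(151/239) = -1 → non-residue.
(154/239) = -1 → non-residue.
Total quadratic residues among the 7: 2.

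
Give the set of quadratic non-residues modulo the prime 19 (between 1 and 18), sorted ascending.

2,3,8,10,12,13,14,15,18

Square k = 1,…,9 (k and 19−k give the same square):
1²=1, 2²=4, 3²=9, 4²=16, 5²≡6, 6²≡17, 7²≡11, 8²≡7, 9²≡5 (mod 19).
The residues are {1, 4, 5, 6, 7, 9, 11, 16, 17}; the non-residues are the remaining 9 nonzero classes.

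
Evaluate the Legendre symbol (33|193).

-1

Reciprocity: 33 ≡ 1 and 193 ≡ 1 (mod 4), so (33/193) = +(193/33).
Reduce top mod 33: now compute (28/33).
Pull out 2^2: since 33 ≡ 1 (mod 8), (2/33) = +1, so (2/33)^2 = +1.
Reciprocity: 7 ≡ 3 and 33 ≡ 1 (mod 4), so (7/33) = +(33/7).
Reduce top mod 7: now compute (5/7).
Reciprocity: 5 ≡ 1 and 7 ≡ 3 (mod 4), so (5/7) = +(7/5).
Reduce top mod 5: now compute (2/5).
Pull out 2: since 5 ≡ 5 (mod 8), (2/5) = -1.
Reached (1/5) = 1. Collecting the sign flips along the way, the symbol is -1.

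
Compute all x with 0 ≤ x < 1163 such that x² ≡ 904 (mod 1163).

314, 849

Since 1163 ≡ 3 (mod 4), a square root of 904 is 904^((1163+1)/4) = 904^291 mod 1163.
Repeated squaring: 904^2≡790, 904^4≡732, 904^8≡844, 904^16≡580, 904^32≡293, 904^64≡950, 904^128≡12, 904^256≡144 (mod 1163).
904^291 = 904^(256+32+2+1) ≡ 849 (mod 1163).
Check: 849² = 720801 ≡ 904 (mod 1163). The two roots are 314 and 849.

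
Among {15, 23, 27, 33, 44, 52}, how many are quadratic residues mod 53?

3

(15/53) = +1 → QR.
(23/53) = -1 → non-residue.
(27/53) = -1 → non-residue.
(33/53) = -1 → non-residue.
(44/53) = +1 → QR.
(52/53) = +1 → QR.
Total quadratic residues among the 6: 3.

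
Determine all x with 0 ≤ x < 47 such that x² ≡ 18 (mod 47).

21, 26

Since 47 ≡ 3 (mod 4), a square root of 18 is 18^((47+1)/4) = 18^12 mod 47.
Repeated squaring: 18^2≡42, 18^4≡25, 18^8≡14 (mod 47).
18^12 = 18^(8+4) ≡ 21 (mod 47).
Check: 21² = 441 ≡ 18 (mod 47). The two roots are 21 and 26.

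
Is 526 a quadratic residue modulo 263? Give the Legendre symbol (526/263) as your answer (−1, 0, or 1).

First reduce: 526 ≡ 0 (mod 263).
Top reduces to 0: gcd > 1, so the symbol is 0.

0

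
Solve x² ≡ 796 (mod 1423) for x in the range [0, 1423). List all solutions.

Since 1423 ≡ 3 (mod 4), a square root of 796 is 796^((1423+1)/4) = 796^356 mod 1423.
Repeated squaring: 796^2≡381, 796^4≡15, 796^8≡225, 796^16≡820, 796^32≡744, 796^64≡1412, 796^128≡121, 796^256≡411 (mod 1423).
796^356 = 796^(256+64+32+4) ≡ 951 (mod 1423).
Check: 951² = 904401 ≡ 796 (mod 1423). The two roots are 472 and 951.

472, 951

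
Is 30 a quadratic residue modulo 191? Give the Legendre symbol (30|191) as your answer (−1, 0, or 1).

Pull out 2: since 191 ≡ 7 (mod 8), (2/191) = +1.
Reciprocity: 15 ≡ 3 and 191 ≡ 3 (mod 4), so (15/191) = −(191/15).
Reduce top mod 15: now compute (11/15).
Reciprocity: 11 ≡ 3 and 15 ≡ 3 (mod 4), so (11/15) = −(15/11).
Reduce top mod 11: now compute (4/11).
Pull out 2^2: since 11 ≡ 3 (mod 8), (2/11) = -1, so (2/11)^2 = +1.
Reached (1/11) = 1. Collecting the sign flips along the way, the symbol is +1.

1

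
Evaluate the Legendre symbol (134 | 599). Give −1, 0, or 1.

Pull out 2: since 599 ≡ 7 (mod 8), (2/599) = +1.
Reciprocity: 67 ≡ 3 and 599 ≡ 3 (mod 4), so (67/599) = −(599/67).
Reduce top mod 67: now compute (63/67).
Reciprocity: 63 ≡ 3 and 67 ≡ 3 (mod 4), so (63/67) = −(67/63).
Reduce top mod 63: now compute (4/63).
Pull out 2^2: since 63 ≡ 7 (mod 8), (2/63) = +1, so (2/63)^2 = +1.
Reached (1/63) = 1. Collecting the sign flips along the way, the symbol is +1.

1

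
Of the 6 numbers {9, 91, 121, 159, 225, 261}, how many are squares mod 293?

(9/293) = +1 → QR.
(91/293) = +1 → QR.
(121/293) = +1 → QR.
(159/293) = -1 → non-residue.
(225/293) = +1 → QR.
(261/293) = -1 → non-residue.
Total quadratic residues among the 6: 4.

4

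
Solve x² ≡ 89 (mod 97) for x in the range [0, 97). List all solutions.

97 ≡ 1 (mod 4), so we find a root by search.
Trying successive values, 34² = 1156 ≡ 89 (mod 97). The other root is 97 − 34 = 63.

34, 63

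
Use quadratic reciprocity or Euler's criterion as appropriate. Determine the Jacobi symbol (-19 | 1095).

First reduce: -19 ≡ 1076 (mod 1095).
Pull out 2^2: since 1095 ≡ 7 (mod 8), (2/1095) = +1, so (2/1095)^2 = +1.
Reciprocity: 269 ≡ 1 and 1095 ≡ 3 (mod 4), so (269/1095) = +(1095/269).
Reduce top mod 269: now compute (19/269).
Reciprocity: 19 ≡ 3 and 269 ≡ 1 (mod 4), so (19/269) = +(269/19).
Reduce top mod 19: now compute (3/19).
Reciprocity: 3 ≡ 3 and 19 ≡ 3 (mod 4), so (3/19) = −(19/3).
Reduce top mod 3: now compute (1/3).
Reached (1/3) = 1. Collecting the sign flips along the way, the symbol is -1.

-1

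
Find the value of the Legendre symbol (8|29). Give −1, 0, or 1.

-1

Pull out 2^3: since 29 ≡ 5 (mod 8), (2/29) = -1, so (2/29)^3 = -1.
Reached (1/29) = 1. Collecting the sign flips along the way, the symbol is -1.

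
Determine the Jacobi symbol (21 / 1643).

Reciprocity: 21 ≡ 1 and 1643 ≡ 3 (mod 4), so (21/1643) = +(1643/21).
Reduce top mod 21: now compute (5/21).
Reciprocity: 5 ≡ 1 and 21 ≡ 1 (mod 4), so (5/21) = +(21/5).
Reduce top mod 5: now compute (1/5).
Reached (1/5) = 1. Collecting the sign flips along the way, the symbol is +1.

1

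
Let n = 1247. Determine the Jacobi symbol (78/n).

Pull out 2: since 1247 ≡ 7 (mod 8), (2/1247) = +1.
Reciprocity: 39 ≡ 3 and 1247 ≡ 3 (mod 4), so (39/1247) = −(1247/39).
Reduce top mod 39: now compute (38/39).
Pull out 2: since 39 ≡ 7 (mod 8), (2/39) = +1.
Reciprocity: 19 ≡ 3 and 39 ≡ 3 (mod 4), so (19/39) = −(39/19).
Reduce top mod 19: now compute (1/19).
Reached (1/19) = 1. Collecting the sign flips along the way, the symbol is +1.

1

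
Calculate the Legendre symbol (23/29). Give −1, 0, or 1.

Reciprocity: 23 ≡ 3 and 29 ≡ 1 (mod 4), so (23/29) = +(29/23).
Reduce top mod 23: now compute (6/23).
Pull out 2: since 23 ≡ 7 (mod 8), (2/23) = +1.
Reciprocity: 3 ≡ 3 and 23 ≡ 3 (mod 4), so (3/23) = −(23/3).
Reduce top mod 3: now compute (2/3).
Pull out 2: since 3 ≡ 3 (mod 8), (2/3) = -1.
Reached (1/3) = 1. Collecting the sign flips along the way, the symbol is +1.

1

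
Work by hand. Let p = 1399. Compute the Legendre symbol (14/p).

1

Pull out 2: since 1399 ≡ 7 (mod 8), (2/1399) = +1.
Reciprocity: 7 ≡ 3 and 1399 ≡ 3 (mod 4), so (7/1399) = −(1399/7).
Reduce top mod 7: now compute (6/7).
Pull out 2: since 7 ≡ 7 (mod 8), (2/7) = +1.
Reciprocity: 3 ≡ 3 and 7 ≡ 3 (mod 4), so (3/7) = −(7/3).
Reduce top mod 3: now compute (1/3).
Reached (1/3) = 1. Collecting the sign flips along the way, the symbol is +1.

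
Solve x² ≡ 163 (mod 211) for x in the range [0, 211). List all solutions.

Since 211 ≡ 3 (mod 4), a square root of 163 is 163^((211+1)/4) = 163^53 mod 211.
Repeated squaring: 163^2≡194, 163^4≡78, 163^8≡176, 163^16≡170, 163^32≡204 (mod 211).
163^53 = 163^(32+16+4+1) ≡ 95 (mod 211).
Check: 95² = 9025 ≡ 163 (mod 211). The two roots are 95 and 116.

95, 116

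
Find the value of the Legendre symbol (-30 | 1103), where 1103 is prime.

1

Euler's criterion: (-30/1103) ≡ 1073^551 (mod 1103).
1073^2 ≡ 900 (mod 1103)
1073^4 ≡ 398 (mod 1103)
1073^8 ≡ 675 (mod 1103)
1073^16 ≡ 86 (mod 1103)
1073^32 ≡ 778 (mod 1103)
1073^64 ≡ 840 (mod 1103)
1073^128 ≡ 783 (mod 1103)
1073^256 ≡ 924 (mod 1103)
1073^512 ≡ 54 (mod 1103)
1073^551 = 1073^(512+32+4+2+1) ≡ 1 (mod 1103).
Result is 1, so (-30/1103) = 1.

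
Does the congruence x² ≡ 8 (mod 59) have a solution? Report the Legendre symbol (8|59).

-1

Euler's criterion: (8/59) ≡ 8^29 (mod 59).
8^2 ≡ 5 (mod 59)
8^4 ≡ 25 (mod 59)
8^8 ≡ 35 (mod 59)
8^16 ≡ 45 (mod 59)
8^29 = 8^(16+8+4+1) ≡ 58 (mod 59).
Result is 58 ≡ −1, so (8/59) = −1.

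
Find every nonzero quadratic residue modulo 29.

1, 4, 5, 6, 7, 9, 13, 16, 20, 22, 23, 24, 25, 28

Square k = 1,…,14 (k and 29−k give the same square):
1²=1, 2²=4, 3²=9, 4²=16, 5²=25, 6²≡7, 7²≡20, 8²≡6, 9²≡23, 10²≡13, 11²≡5, 12²≡28, 13²≡24, 14²≡22 (mod 29).
So the quadratic residues mod 29 are {1, 4, 5, 6, 7, 9, 13, 16, 20, 22, 23, 24, 25, 28}.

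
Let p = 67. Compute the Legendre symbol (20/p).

Euler's criterion: (20/67) ≡ 20^33 (mod 67).
20^2 ≡ 65 (mod 67)
20^4 ≡ 4 (mod 67)
20^8 ≡ 16 (mod 67)
20^16 ≡ 55 (mod 67)
20^32 ≡ 10 (mod 67)
20^33 = 20^(32+1) ≡ 66 (mod 67).
Result is 66 ≡ −1, so (20/67) = −1.

-1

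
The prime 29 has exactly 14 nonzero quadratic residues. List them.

Square k = 1,…,14 (k and 29−k give the same square):
1²=1, 2²=4, 3²=9, 4²=16, 5²=25, 6²≡7, 7²≡20, 8²≡6, 9²≡23, 10²≡13, 11²≡5, 12²≡28, 13²≡24, 14²≡22 (mod 29).
So the quadratic residues mod 29 are {1, 4, 5, 6, 7, 9, 13, 16, 20, 22, 23, 24, 25, 28}.

1, 4, 5, 6, 7, 9, 13, 16, 20, 22, 23, 24, 25, 28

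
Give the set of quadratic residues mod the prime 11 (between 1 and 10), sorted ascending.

1,3,4,5,9

Square k = 1,…,5 (k and 11−k give the same square):
1²=1, 2²=4, 3²=9, 4²≡5, 5²≡3 (mod 11).
So the quadratic residues mod 11 are {1, 3, 4, 5, 9}.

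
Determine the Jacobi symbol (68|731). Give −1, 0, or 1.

Pull out 2^2: since 731 ≡ 3 (mod 8), (2/731) = -1, so (2/731)^2 = +1.
Reciprocity: 17 ≡ 1 and 731 ≡ 3 (mod 4), so (17/731) = +(731/17).
Reduce top mod 17: now compute (0/17).
Top reduces to 0: gcd > 1, so the symbol is 0.

0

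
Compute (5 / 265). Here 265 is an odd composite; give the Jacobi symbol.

0

Reciprocity: 5 ≡ 1 and 265 ≡ 1 (mod 4), so (5/265) = +(265/5).
Reduce top mod 5: now compute (0/5).
Top reduces to 0: gcd > 1, so the symbol is 0.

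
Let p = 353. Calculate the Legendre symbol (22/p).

Euler's criterion: (22/353) ≡ 22^176 (mod 353).
22^2 ≡ 131 (mod 353)
22^4 ≡ 217 (mod 353)
22^8 ≡ 140 (mod 353)
22^16 ≡ 185 (mod 353)
22^32 ≡ 337 (mod 353)
22^64 ≡ 256 (mod 353)
22^128 ≡ 231 (mod 353)
22^176 = 22^(128+32+16) ≡ 1 (mod 353).
Result is 1, so (22/353) = 1.

1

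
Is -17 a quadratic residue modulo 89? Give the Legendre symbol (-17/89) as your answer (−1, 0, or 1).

First reduce: -17 ≡ 72 (mod 89).
Pull out 2^3: since 89 ≡ 1 (mod 8), (2/89) = +1, so (2/89)^3 = +1.
Reciprocity: 9 ≡ 1 and 89 ≡ 1 (mod 4), so (9/89) = +(89/9).
Reduce top mod 9: now compute (8/9).
Pull out 2^3: since 9 ≡ 1 (mod 8), (2/9) = +1, so (2/9)^3 = +1.
Reached (1/9) = 1. Collecting the sign flips along the way, the symbol is +1.

1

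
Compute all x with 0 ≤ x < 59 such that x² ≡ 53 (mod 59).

17, 42

Since 59 ≡ 3 (mod 4), a square root of 53 is 53^((59+1)/4) = 53^15 mod 59.
Repeated squaring: 53^2≡36, 53^4≡57, 53^8≡4 (mod 59).
53^15 = 53^(8+4+2+1) ≡ 17 (mod 59).
Check: 17² = 289 ≡ 53 (mod 59). The two roots are 17 and 42.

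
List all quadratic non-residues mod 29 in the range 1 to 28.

Square k = 1,…,14 (k and 29−k give the same square):
1²=1, 2²=4, 3²=9, 4²=16, 5²=25, 6²≡7, 7²≡20, 8²≡6, 9²≡23, 10²≡13, 11²≡5, 12²≡28, 13²≡24, 14²≡22 (mod 29).
The residues are {1, 4, 5, 6, 7, 9, 13, 16, 20, 22, 23, 24, 25, 28}; the non-residues are the remaining 14 nonzero classes.

2 3 8 10 11 12 14 15 17 18 19 21 26 27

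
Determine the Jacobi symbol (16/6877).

1

Pull out 2^4: since 6877 ≡ 5 (mod 8), (2/6877) = -1, so (2/6877)^4 = +1.
Reached (1/6877) = 1. Collecting the sign flips along the way, the symbol is +1.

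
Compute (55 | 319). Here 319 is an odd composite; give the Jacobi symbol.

0

Reciprocity: 55 ≡ 3 and 319 ≡ 3 (mod 4), so (55/319) = −(319/55).
Reduce top mod 55: now compute (44/55).
Pull out 2^2: since 55 ≡ 7 (mod 8), (2/55) = +1, so (2/55)^2 = +1.
Reciprocity: 11 ≡ 3 and 55 ≡ 3 (mod 4), so (11/55) = −(55/11).
Reduce top mod 11: now compute (0/11).
Top reduces to 0: gcd > 1, so the symbol is 0.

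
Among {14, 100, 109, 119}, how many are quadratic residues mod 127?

1

(14/127) = -1 → non-residue.
(100/127) = +1 → QR.
(109/127) = -1 → non-residue.
(119/127) = -1 → non-residue.
Total quadratic residues among the 4: 1.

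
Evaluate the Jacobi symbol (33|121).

0

Reciprocity: 33 ≡ 1 and 121 ≡ 1 (mod 4), so (33/121) = +(121/33).
Reduce top mod 33: now compute (22/33).
Pull out 2: since 33 ≡ 1 (mod 8), (2/33) = +1.
Reciprocity: 11 ≡ 3 and 33 ≡ 1 (mod 4), so (11/33) = +(33/11).
Reduce top mod 11: now compute (0/11).
Top reduces to 0: gcd > 1, so the symbol is 0.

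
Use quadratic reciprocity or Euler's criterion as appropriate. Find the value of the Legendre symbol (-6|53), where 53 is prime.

1

Euler's criterion: (-6/53) ≡ 47^26 (mod 53).
47^2 ≡ 36 (mod 53)
47^4 ≡ 24 (mod 53)
47^8 ≡ 46 (mod 53)
47^16 ≡ 49 (mod 53)
47^26 = 47^(16+8+2) ≡ 1 (mod 53).
Result is 1, so (-6/53) = 1.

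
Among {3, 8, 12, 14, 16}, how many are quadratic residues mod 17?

2

(3/17) = -1 → non-residue.
(8/17) = +1 → QR.
(12/17) = -1 → non-residue.
(14/17) = -1 → non-residue.
(16/17) = +1 → QR.
Total quadratic residues among the 5: 2.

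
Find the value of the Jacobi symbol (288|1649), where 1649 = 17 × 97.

Pull out 2^5: since 1649 ≡ 1 (mod 8), (2/1649) = +1, so (2/1649)^5 = +1.
Reciprocity: 9 ≡ 1 and 1649 ≡ 1 (mod 4), so (9/1649) = +(1649/9).
Reduce top mod 9: now compute (2/9).
Pull out 2: since 9 ≡ 1 (mod 8), (2/9) = +1.
Reached (1/9) = 1. Collecting the sign flips along the way, the symbol is +1.

1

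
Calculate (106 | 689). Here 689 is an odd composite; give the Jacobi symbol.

0

Pull out 2: since 689 ≡ 1 (mod 8), (2/689) = +1.
Reciprocity: 53 ≡ 1 and 689 ≡ 1 (mod 4), so (53/689) = +(689/53).
Reduce top mod 53: now compute (0/53).
Top reduces to 0: gcd > 1, so the symbol is 0.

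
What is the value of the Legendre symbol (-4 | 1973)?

First reduce: -4 ≡ 1969 (mod 1973).
Reciprocity: 1969 ≡ 1 and 1973 ≡ 1 (mod 4), so (1969/1973) = +(1973/1969).
Reduce top mod 1969: now compute (4/1969).
Pull out 2^2: since 1969 ≡ 1 (mod 8), (2/1969) = +1, so (2/1969)^2 = +1.
Reached (1/1969) = 1. Collecting the sign flips along the way, the symbol is +1.

1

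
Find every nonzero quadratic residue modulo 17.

1,2,4,8,9,13,15,16

Square k = 1,…,8 (k and 17−k give the same square):
1²=1, 2²=4, 3²=9, 4²=16, 5²≡8, 6²≡2, 7²≡15, 8²≡13 (mod 17).
So the quadratic residues mod 17 are {1, 2, 4, 8, 9, 13, 15, 16}.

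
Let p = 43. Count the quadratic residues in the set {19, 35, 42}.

1

(19/43) = -1 → non-residue.
(35/43) = +1 → QR.
(42/43) = -1 → non-residue.
Total quadratic residues among the 3: 1.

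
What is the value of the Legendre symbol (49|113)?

Reciprocity: 49 ≡ 1 and 113 ≡ 1 (mod 4), so (49/113) = +(113/49).
Reduce top mod 49: now compute (15/49).
Reciprocity: 15 ≡ 3 and 49 ≡ 1 (mod 4), so (15/49) = +(49/15).
Reduce top mod 15: now compute (4/15).
Pull out 2^2: since 15 ≡ 7 (mod 8), (2/15) = +1, so (2/15)^2 = +1.
Reached (1/15) = 1. Collecting the sign flips along the way, the symbol is +1.

1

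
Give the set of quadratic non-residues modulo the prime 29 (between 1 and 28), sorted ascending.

Square k = 1,…,14 (k and 29−k give the same square):
1²=1, 2²=4, 3²=9, 4²=16, 5²=25, 6²≡7, 7²≡20, 8²≡6, 9²≡23, 10²≡13, 11²≡5, 12²≡28, 13²≡24, 14²≡22 (mod 29).
The residues are {1, 4, 5, 6, 7, 9, 13, 16, 20, 22, 23, 24, 25, 28}; the non-residues are the remaining 14 nonzero classes.

2,3,8,10,11,12,14,15,17,18,19,21,26,27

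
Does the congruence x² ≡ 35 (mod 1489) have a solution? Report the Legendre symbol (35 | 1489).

-1

Reciprocity: 35 ≡ 3 and 1489 ≡ 1 (mod 4), so (35/1489) = +(1489/35).
Reduce top mod 35: now compute (19/35).
Reciprocity: 19 ≡ 3 and 35 ≡ 3 (mod 4), so (19/35) = −(35/19).
Reduce top mod 19: now compute (16/19).
Pull out 2^4: since 19 ≡ 3 (mod 8), (2/19) = -1, so (2/19)^4 = +1.
Reached (1/19) = 1. Collecting the sign flips along the way, the symbol is -1.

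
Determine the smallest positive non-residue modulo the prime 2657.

3

(2/2657) = +1, so 2 is a residue.
(3/2657) = −1, so 3 is the smallest positive non-residue mod 2657.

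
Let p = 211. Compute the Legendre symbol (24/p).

1

Pull out 2^3: since 211 ≡ 3 (mod 8), (2/211) = -1, so (2/211)^3 = -1.
Reciprocity: 3 ≡ 3 and 211 ≡ 3 (mod 4), so (3/211) = −(211/3).
Reduce top mod 3: now compute (1/3).
Reached (1/3) = 1. Collecting the sign flips along the way, the symbol is +1.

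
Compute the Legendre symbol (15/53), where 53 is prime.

Euler's criterion: (15/53) ≡ 15^26 (mod 53).
15^2 ≡ 13 (mod 53)
15^4 ≡ 10 (mod 53)
15^8 ≡ 47 (mod 53)
15^16 ≡ 36 (mod 53)
15^26 = 15^(16+8+2) ≡ 1 (mod 53).
Result is 1, so (15/53) = 1.

1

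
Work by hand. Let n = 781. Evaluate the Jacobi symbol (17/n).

1

Reciprocity: 17 ≡ 1 and 781 ≡ 1 (mod 4), so (17/781) = +(781/17).
Reduce top mod 17: now compute (16/17).
Pull out 2^4: since 17 ≡ 1 (mod 8), (2/17) = +1, so (2/17)^4 = +1.
Reached (1/17) = 1. Collecting the sign flips along the way, the symbol is +1.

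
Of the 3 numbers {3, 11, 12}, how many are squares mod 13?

2

(3/13) = +1 → QR.
(11/13) = -1 → non-residue.
(12/13) = +1 → QR.
Total quadratic residues among the 3: 2.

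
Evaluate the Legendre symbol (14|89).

-1

Pull out 2: since 89 ≡ 1 (mod 8), (2/89) = +1.
Reciprocity: 7 ≡ 3 and 89 ≡ 1 (mod 4), so (7/89) = +(89/7).
Reduce top mod 7: now compute (5/7).
Reciprocity: 5 ≡ 1 and 7 ≡ 3 (mod 4), so (5/7) = +(7/5).
Reduce top mod 5: now compute (2/5).
Pull out 2: since 5 ≡ 5 (mod 8), (2/5) = -1.
Reached (1/5) = 1. Collecting the sign flips along the way, the symbol is -1.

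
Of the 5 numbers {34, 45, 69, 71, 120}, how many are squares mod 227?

(34/227) = +1 → QR.
(45/227) = -1 → non-residue.
(69/227) = +1 → QR.
(71/227) = +1 → QR.
(120/227) = +1 → QR.
Total quadratic residues among the 5: 4.

4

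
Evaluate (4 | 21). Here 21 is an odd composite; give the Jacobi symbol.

1

Pull out 2^2: since 21 ≡ 5 (mod 8), (2/21) = -1, so (2/21)^2 = +1.
Reached (1/21) = 1. Collecting the sign flips along the way, the symbol is +1.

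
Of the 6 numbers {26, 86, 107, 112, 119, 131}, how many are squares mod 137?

3

(26/137) = -1 → non-residue.
(86/137) = -1 → non-residue.
(107/137) = +1 → QR.
(112/137) = +1 → QR.
(119/137) = +1 → QR.
(131/137) = -1 → non-residue.
Total quadratic residues among the 6: 3.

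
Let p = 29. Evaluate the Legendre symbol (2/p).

-1

Pull out 2: since 29 ≡ 5 (mod 8), (2/29) = -1.
Reached (1/29) = 1. Collecting the sign flips along the way, the symbol is -1.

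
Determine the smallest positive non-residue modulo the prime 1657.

(2/1657) = +1, so 2 is a residue.
(3/1657) = +1, so 3 is a residue.
(4/1657) = +1, so 4 is a residue.
(5/1657) = −1, so 5 is the smallest positive non-residue mod 1657.

5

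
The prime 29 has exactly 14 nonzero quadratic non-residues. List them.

Square k = 1,…,14 (k and 29−k give the same square):
1²=1, 2²=4, 3²=9, 4²=16, 5²=25, 6²≡7, 7²≡20, 8²≡6, 9²≡23, 10²≡13, 11²≡5, 12²≡28, 13²≡24, 14²≡22 (mod 29).
The residues are {1, 4, 5, 6, 7, 9, 13, 16, 20, 22, 23, 24, 25, 28}; the non-residues are the remaining 14 nonzero classes.

2, 3, 8, 10, 11, 12, 14, 15, 17, 18, 19, 21, 26, 27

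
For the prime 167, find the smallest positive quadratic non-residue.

5

(2/167) = +1, so 2 is a residue.
(3/167) = +1, so 3 is a residue.
(4/167) = +1, so 4 is a residue.
(5/167) = −1, so 5 is the smallest positive non-residue mod 167.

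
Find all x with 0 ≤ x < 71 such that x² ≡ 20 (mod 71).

Since 71 ≡ 3 (mod 4), a square root of 20 is 20^((71+1)/4) = 20^18 mod 71.
Repeated squaring: 20^2≡45, 20^4≡37, 20^8≡20, 20^16≡45 (mod 71).
20^18 = 20^(16+2) ≡ 37 (mod 71).
Check: 37² = 1369 ≡ 20 (mod 71). The two roots are 34 and 37.

34, 37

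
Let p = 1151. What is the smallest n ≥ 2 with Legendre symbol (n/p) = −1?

13

(2/1151) = +1, so 2 is a residue.
(3/1151) = +1, so 3 is a residue.
(4/1151) = +1, so 4 is a residue.
(5/1151) = +1, so 5 is a residue.
(6/1151) = +1, so 6 is a residue.
(7/1151) = +1, so 7 is a residue.
(8/1151) = +1, so 8 is a residue.
(9/1151) = +1, so 9 is a residue.
(10/1151) = +1, so 10 is a residue.
(11/1151) = +1, so 11 is a residue.
(12/1151) = +1, so 12 is a residue.
(13/1151) = −1, so 13 is the smallest positive non-residue mod 1151.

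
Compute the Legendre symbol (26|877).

1

Euler's criterion: (26/877) ≡ 26^438 (mod 877).
26^2 ≡ 676 (mod 877)
26^4 ≡ 59 (mod 877)
26^8 ≡ 850 (mod 877)
26^16 ≡ 729 (mod 877)
26^32 ≡ 856 (mod 877)
26^64 ≡ 441 (mod 877)
26^128 ≡ 664 (mod 877)
26^256 ≡ 642 (mod 877)
26^438 = 26^(256+128+32+16+4+2) ≡ 1 (mod 877).
Result is 1, so (26/877) = 1.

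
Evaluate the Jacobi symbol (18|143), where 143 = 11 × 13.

1

Pull out 2: since 143 ≡ 7 (mod 8), (2/143) = +1.
Reciprocity: 9 ≡ 1 and 143 ≡ 3 (mod 4), so (9/143) = +(143/9).
Reduce top mod 9: now compute (8/9).
Pull out 2^3: since 9 ≡ 1 (mod 8), (2/9) = +1, so (2/9)^3 = +1.
Reached (1/9) = 1. Collecting the sign flips along the way, the symbol is +1.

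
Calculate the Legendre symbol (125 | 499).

1

Reciprocity: 125 ≡ 1 and 499 ≡ 3 (mod 4), so (125/499) = +(499/125).
Reduce top mod 125: now compute (124/125).
Pull out 2^2: since 125 ≡ 5 (mod 8), (2/125) = -1, so (2/125)^2 = +1.
Reciprocity: 31 ≡ 3 and 125 ≡ 1 (mod 4), so (31/125) = +(125/31).
Reduce top mod 31: now compute (1/31).
Reached (1/31) = 1. Collecting the sign flips along the way, the symbol is +1.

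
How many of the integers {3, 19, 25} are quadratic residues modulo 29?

(3/29) = -1 → non-residue.
(19/29) = -1 → non-residue.
(25/29) = +1 → QR.
Total quadratic residues among the 3: 1.

1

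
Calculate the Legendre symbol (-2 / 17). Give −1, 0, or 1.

Euler's criterion: (-2/17) ≡ 15^8 (mod 17).
15^2 ≡ 4 (mod 17)
15^4 ≡ 16 (mod 17)
15^8 ≡ 1 (mod 17)
15^8 = 15^(8) ≡ 1 (mod 17).
Result is 1, so (-2/17) = 1.

1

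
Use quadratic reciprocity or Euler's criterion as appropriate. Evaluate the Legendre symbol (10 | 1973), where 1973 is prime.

1

Pull out 2: since 1973 ≡ 5 (mod 8), (2/1973) = -1.
Reciprocity: 5 ≡ 1 and 1973 ≡ 1 (mod 4), so (5/1973) = +(1973/5).
Reduce top mod 5: now compute (3/5).
Reciprocity: 3 ≡ 3 and 5 ≡ 1 (mod 4), so (3/5) = +(5/3).
Reduce top mod 3: now compute (2/3).
Pull out 2: since 3 ≡ 3 (mod 8), (2/3) = -1.
Reached (1/3) = 1. Collecting the sign flips along the way, the symbol is +1.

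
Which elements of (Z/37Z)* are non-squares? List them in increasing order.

Square k = 1,…,18 (k and 37−k give the same square):
1²=1, 2²=4, 3²=9, 4²=16, 5²=25, 6²=36, 7²≡12, 8²≡27, 9²≡7, 10²≡26, 11²≡10, 12²≡33, 13²≡21, 14²≡11, 15²≡3, 16²≡34, 17²≡30, 18²≡28 (mod 37).
The residues are {1, 3, 4, 7, 9, 10, 11, 12, 16, 21, 25, 26, 27, 28, 30, 33, 34, 36}; the non-residues are the remaining 18 nonzero classes.

2 5 6 8 13 14 15 17 18 19 20 22 23 24 29 31 32 35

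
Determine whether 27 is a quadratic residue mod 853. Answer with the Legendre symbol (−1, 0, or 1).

Reciprocity: 27 ≡ 3 and 853 ≡ 1 (mod 4), so (27/853) = +(853/27).
Reduce top mod 27: now compute (16/27).
Pull out 2^4: since 27 ≡ 3 (mod 8), (2/27) = -1, so (2/27)^4 = +1.
Reached (1/27) = 1. Collecting the sign flips along the way, the symbol is +1.

1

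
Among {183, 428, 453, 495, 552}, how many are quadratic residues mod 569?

(183/569) = -1 → non-residue.
(428/569) = +1 → QR.
(453/569) = -1 → non-residue.
(495/569) = -1 → non-residue.
(552/569) = +1 → QR.
Total quadratic residues among the 5: 2.

2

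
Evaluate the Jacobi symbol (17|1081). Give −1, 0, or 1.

-1

Reciprocity: 17 ≡ 1 and 1081 ≡ 1 (mod 4), so (17/1081) = +(1081/17).
Reduce top mod 17: now compute (10/17).
Pull out 2: since 17 ≡ 1 (mod 8), (2/17) = +1.
Reciprocity: 5 ≡ 1 and 17 ≡ 1 (mod 4), so (5/17) = +(17/5).
Reduce top mod 5: now compute (2/5).
Pull out 2: since 5 ≡ 5 (mod 8), (2/5) = -1.
Reached (1/5) = 1. Collecting the sign flips along the way, the symbol is -1.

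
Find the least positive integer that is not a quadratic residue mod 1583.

5

(2/1583) = +1, so 2 is a residue.
(3/1583) = +1, so 3 is a residue.
(4/1583) = +1, so 4 is a residue.
(5/1583) = −1, so 5 is the smallest positive non-residue mod 1583.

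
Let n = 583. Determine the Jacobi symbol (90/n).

Pull out 2: since 583 ≡ 7 (mod 8), (2/583) = +1.
Reciprocity: 45 ≡ 1 and 583 ≡ 3 (mod 4), so (45/583) = +(583/45).
Reduce top mod 45: now compute (43/45).
Reciprocity: 43 ≡ 3 and 45 ≡ 1 (mod 4), so (43/45) = +(45/43).
Reduce top mod 43: now compute (2/43).
Pull out 2: since 43 ≡ 3 (mod 8), (2/43) = -1.
Reached (1/43) = 1. Collecting the sign flips along the way, the symbol is -1.

-1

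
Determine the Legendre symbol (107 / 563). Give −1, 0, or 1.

1

Reciprocity: 107 ≡ 3 and 563 ≡ 3 (mod 4), so (107/563) = −(563/107).
Reduce top mod 107: now compute (28/107).
Pull out 2^2: since 107 ≡ 3 (mod 8), (2/107) = -1, so (2/107)^2 = +1.
Reciprocity: 7 ≡ 3 and 107 ≡ 3 (mod 4), so (7/107) = −(107/7).
Reduce top mod 7: now compute (2/7).
Pull out 2: since 7 ≡ 7 (mod 8), (2/7) = +1.
Reached (1/7) = 1. Collecting the sign flips along the way, the symbol is +1.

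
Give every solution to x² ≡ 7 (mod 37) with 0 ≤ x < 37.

9, 28

37 ≡ 1 (mod 4), so we find a root by search.
Trying successive values, 9² = 81 ≡ 7 (mod 37). The other root is 37 − 9 = 28.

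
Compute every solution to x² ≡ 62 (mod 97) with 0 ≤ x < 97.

97 ≡ 1 (mod 4), so we find a root by search.
Trying successive values, 16² = 256 ≡ 62 (mod 97). The other root is 97 − 16 = 81.

16, 81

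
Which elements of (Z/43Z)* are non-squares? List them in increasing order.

2,3,5,7,8,12,18,19,20,22,26,27,28,29,30,32,33,34,37,39,42

Square k = 1,…,21 (k and 43−k give the same square):
1²=1, 2²=4, 3²=9, 4²=16, 5²=25, 6²=36, 7²≡6, 8²≡21, 9²≡38, 10²≡14, 11²≡35, 12²≡15, 13²≡40, 14²≡24, 15²≡10, 16²≡41, 17²≡31, 18²≡23, 19²≡17, 20²≡13, 21²≡11 (mod 43).
The residues are {1, 4, 6, 9, 10, 11, 13, 14, 15, 16, 17, 21, 23, 24, 25, 31, 35, 36, 38, 40, 41}; the non-residues are the remaining 21 nonzero classes.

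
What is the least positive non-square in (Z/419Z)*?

(2/419) = −1, so 2 is the smallest positive non-residue mod 419.

2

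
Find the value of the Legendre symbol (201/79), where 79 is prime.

First reduce: 201 ≡ 43 (mod 79).
Reciprocity: 43 ≡ 3 and 79 ≡ 3 (mod 4), so (43/79) = −(79/43).
Reduce top mod 43: now compute (36/43).
Pull out 2^2: since 43 ≡ 3 (mod 8), (2/43) = -1, so (2/43)^2 = +1.
Reciprocity: 9 ≡ 1 and 43 ≡ 3 (mod 4), so (9/43) = +(43/9).
Reduce top mod 9: now compute (7/9).
Reciprocity: 7 ≡ 3 and 9 ≡ 1 (mod 4), so (7/9) = +(9/7).
Reduce top mod 7: now compute (2/7).
Pull out 2: since 7 ≡ 7 (mod 8), (2/7) = +1.
Reached (1/7) = 1. Collecting the sign flips along the way, the symbol is -1.

-1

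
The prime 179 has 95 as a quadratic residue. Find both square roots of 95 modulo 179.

51, 128

Since 179 ≡ 3 (mod 4), a square root of 95 is 95^((179+1)/4) = 95^45 mod 179.
Repeated squaring: 95^2≡75, 95^4≡76, 95^8≡48, 95^16≡156, 95^32≡171 (mod 179).
95^45 = 95^(32+8+4+1) ≡ 51 (mod 179).
Check: 51² = 2601 ≡ 95 (mod 179). The two roots are 51 and 128.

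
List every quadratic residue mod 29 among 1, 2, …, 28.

Square k = 1,…,14 (k and 29−k give the same square):
1²=1, 2²=4, 3²=9, 4²=16, 5²=25, 6²≡7, 7²≡20, 8²≡6, 9²≡23, 10²≡13, 11²≡5, 12²≡28, 13²≡24, 14²≡22 (mod 29).
So the quadratic residues mod 29 are {1, 4, 5, 6, 7, 9, 13, 16, 20, 22, 23, 24, 25, 28}.

1 4 5 6 7 9 13 16 20 22 23 24 25 28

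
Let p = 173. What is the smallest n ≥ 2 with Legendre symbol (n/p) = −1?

2

(2/173) = −1, so 2 is the smallest positive non-residue mod 173.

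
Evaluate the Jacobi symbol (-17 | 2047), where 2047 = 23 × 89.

First reduce: -17 ≡ 2030 (mod 2047).
Pull out 2: since 2047 ≡ 7 (mod 8), (2/2047) = +1.
Reciprocity: 1015 ≡ 3 and 2047 ≡ 3 (mod 4), so (1015/2047) = −(2047/1015).
Reduce top mod 1015: now compute (17/1015).
Reciprocity: 17 ≡ 1 and 1015 ≡ 3 (mod 4), so (17/1015) = +(1015/17).
Reduce top mod 17: now compute (12/17).
Pull out 2^2: since 17 ≡ 1 (mod 8), (2/17) = +1, so (2/17)^2 = +1.
Reciprocity: 3 ≡ 3 and 17 ≡ 1 (mod 4), so (3/17) = +(17/3).
Reduce top mod 3: now compute (2/3).
Pull out 2: since 3 ≡ 3 (mod 8), (2/3) = -1.
Reached (1/3) = 1. Collecting the sign flips along the way, the symbol is +1.

1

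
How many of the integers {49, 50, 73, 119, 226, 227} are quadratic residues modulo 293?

3

(49/293) = +1 → QR.
(50/293) = -1 → non-residue.
(73/293) = +1 → QR.
(119/293) = -1 → non-residue.
(226/293) = +1 → QR.
(227/293) = -1 → non-residue.
Total quadratic residues among the 6: 3.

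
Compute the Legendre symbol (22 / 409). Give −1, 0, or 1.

-1

Euler's criterion: (22/409) ≡ 22^204 (mod 409).
22^2 ≡ 75 (mod 409)
22^4 ≡ 308 (mod 409)
22^8 ≡ 385 (mod 409)
22^16 ≡ 167 (mod 409)
22^32 ≡ 77 (mod 409)
22^64 ≡ 203 (mod 409)
22^128 ≡ 309 (mod 409)
22^204 = 22^(128+64+8+4) ≡ 408 (mod 409).
Result is 408 ≡ −1, so (22/409) = −1.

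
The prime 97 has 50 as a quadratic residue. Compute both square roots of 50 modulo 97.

27, 70

97 ≡ 1 (mod 4), so we find a root by search.
Trying successive values, 27² = 729 ≡ 50 (mod 97). The other root is 97 − 27 = 70.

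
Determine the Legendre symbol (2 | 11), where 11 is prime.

Pull out 2: since 11 ≡ 3 (mod 8), (2/11) = -1.
Reached (1/11) = 1. Collecting the sign flips along the way, the symbol is -1.

-1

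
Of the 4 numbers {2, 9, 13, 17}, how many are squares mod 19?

2

(2/19) = -1 → non-residue.
(9/19) = +1 → QR.
(13/19) = -1 → non-residue.
(17/19) = +1 → QR.
Total quadratic residues among the 4: 2.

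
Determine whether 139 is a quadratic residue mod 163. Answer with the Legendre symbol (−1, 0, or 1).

Reciprocity: 139 ≡ 3 and 163 ≡ 3 (mod 4), so (139/163) = −(163/139).
Reduce top mod 139: now compute (24/139).
Pull out 2^3: since 139 ≡ 3 (mod 8), (2/139) = -1, so (2/139)^3 = -1.
Reciprocity: 3 ≡ 3 and 139 ≡ 3 (mod 4), so (3/139) = −(139/3).
Reduce top mod 3: now compute (1/3).
Reached (1/3) = 1. Collecting the sign flips along the way, the symbol is -1.

-1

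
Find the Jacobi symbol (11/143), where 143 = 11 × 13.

Reciprocity: 11 ≡ 3 and 143 ≡ 3 (mod 4), so (11/143) = −(143/11).
Reduce top mod 11: now compute (0/11).
Top reduces to 0: gcd > 1, so the symbol is 0.

0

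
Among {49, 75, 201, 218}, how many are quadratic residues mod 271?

(49/271) = +1 → QR.
(75/271) = -1 → non-residue.
(201/271) = -1 → non-residue.
(218/271) = -1 → non-residue.
Total quadratic residues among the 4: 1.

1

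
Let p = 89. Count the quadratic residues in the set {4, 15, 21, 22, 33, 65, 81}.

(4/89) = +1 → QR.
(15/89) = -1 → non-residue.
(21/89) = +1 → QR.
(22/89) = +1 → QR.
(33/89) = -1 → non-residue.
(65/89) = -1 → non-residue.
(81/89) = +1 → QR.
Total quadratic residues among the 7: 4.

4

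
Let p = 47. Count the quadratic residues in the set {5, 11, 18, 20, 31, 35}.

1

(5/47) = -1 → non-residue.
(11/47) = -1 → non-residue.
(18/47) = +1 → QR.
(20/47) = -1 → non-residue.
(31/47) = -1 → non-residue.
(35/47) = -1 → non-residue.
Total quadratic residues among the 6: 1.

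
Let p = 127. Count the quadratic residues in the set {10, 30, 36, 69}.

(10/127) = -1 → non-residue.
(30/127) = +1 → QR.
(36/127) = +1 → QR.
(69/127) = +1 → QR.
Total quadratic residues among the 4: 3.

3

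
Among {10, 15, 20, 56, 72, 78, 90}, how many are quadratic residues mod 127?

2

(10/127) = -1 → non-residue.
(15/127) = +1 → QR.
(20/127) = -1 → non-residue.
(56/127) = -1 → non-residue.
(72/127) = +1 → QR.
(78/127) = -1 → non-residue.
(90/127) = -1 → non-residue.
Total quadratic residues among the 7: 2.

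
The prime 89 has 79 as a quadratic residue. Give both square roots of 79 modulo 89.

89 ≡ 1 (mod 4), so we find a root by search.
Trying successive values, 41² = 1681 ≡ 79 (mod 89). The other root is 89 − 41 = 48.

41, 48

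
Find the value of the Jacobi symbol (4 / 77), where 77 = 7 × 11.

Pull out 2^2: since 77 ≡ 5 (mod 8), (2/77) = -1, so (2/77)^2 = +1.
Reached (1/77) = 1. Collecting the sign flips along the way, the symbol is +1.

1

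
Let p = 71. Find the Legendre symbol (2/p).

1

Euler's criterion: (2/71) ≡ 2^35 (mod 71).
2^2 ≡ 4 (mod 71)
2^4 ≡ 16 (mod 71)
2^8 ≡ 43 (mod 71)
2^16 ≡ 3 (mod 71)
2^32 ≡ 9 (mod 71)
2^35 = 2^(32+2+1) ≡ 1 (mod 71).
Result is 1, so (2/71) = 1.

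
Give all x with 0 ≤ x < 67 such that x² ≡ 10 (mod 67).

12, 55

Since 67 ≡ 3 (mod 4), a square root of 10 is 10^((67+1)/4) = 10^17 mod 67.
Repeated squaring: 10^2≡33, 10^4≡17, 10^8≡21, 10^16≡39 (mod 67).
10^17 = 10^(16+1) ≡ 55 (mod 67).
Check: 55² = 3025 ≡ 10 (mod 67). The two roots are 12 and 55.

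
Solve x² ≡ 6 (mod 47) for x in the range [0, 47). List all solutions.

Since 47 ≡ 3 (mod 4), a square root of 6 is 6^((47+1)/4) = 6^12 mod 47.
Repeated squaring: 6^2≡36, 6^4≡27, 6^8≡24 (mod 47).
6^12 = 6^(8+4) ≡ 37 (mod 47).
Check: 37² = 1369 ≡ 6 (mod 47). The two roots are 10 and 37.

10, 37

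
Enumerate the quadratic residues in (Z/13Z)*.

Square k = 1,…,6 (k and 13−k give the same square):
1²=1, 2²=4, 3²=9, 4²≡3, 5²≡12, 6²≡10 (mod 13).
So the quadratic residues mod 13 are {1, 3, 4, 9, 10, 12}.

1 3 4 9 10 12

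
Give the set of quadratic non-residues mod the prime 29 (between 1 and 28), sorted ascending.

2 3 8 10 11 12 14 15 17 18 19 21 26 27

Square k = 1,…,14 (k and 29−k give the same square):
1²=1, 2²=4, 3²=9, 4²=16, 5²=25, 6²≡7, 7²≡20, 8²≡6, 9²≡23, 10²≡13, 11²≡5, 12²≡28, 13²≡24, 14²≡22 (mod 29).
The residues are {1, 4, 5, 6, 7, 9, 13, 16, 20, 22, 23, 24, 25, 28}; the non-residues are the remaining 14 nonzero classes.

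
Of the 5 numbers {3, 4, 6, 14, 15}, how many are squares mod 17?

2

(3/17) = -1 → non-residue.
(4/17) = +1 → QR.
(6/17) = -1 → non-residue.
(14/17) = -1 → non-residue.
(15/17) = +1 → QR.
Total quadratic residues among the 5: 2.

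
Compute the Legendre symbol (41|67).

Reciprocity: 41 ≡ 1 and 67 ≡ 3 (mod 4), so (41/67) = +(67/41).
Reduce top mod 41: now compute (26/41).
Pull out 2: since 41 ≡ 1 (mod 8), (2/41) = +1.
Reciprocity: 13 ≡ 1 and 41 ≡ 1 (mod 4), so (13/41) = +(41/13).
Reduce top mod 13: now compute (2/13).
Pull out 2: since 13 ≡ 5 (mod 8), (2/13) = -1.
Reached (1/13) = 1. Collecting the sign flips along the way, the symbol is -1.

-1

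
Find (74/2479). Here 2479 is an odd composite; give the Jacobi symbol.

Pull out 2: since 2479 ≡ 7 (mod 8), (2/2479) = +1.
Reciprocity: 37 ≡ 1 and 2479 ≡ 3 (mod 4), so (37/2479) = +(2479/37).
Reduce top mod 37: now compute (0/37).
Top reduces to 0: gcd > 1, so the symbol is 0.

0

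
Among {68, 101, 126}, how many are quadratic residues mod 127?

1

(68/127) = +1 → QR.
(101/127) = -1 → non-residue.
(126/127) = -1 → non-residue.
Total quadratic residues among the 3: 1.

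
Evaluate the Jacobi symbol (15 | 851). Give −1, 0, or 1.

Reciprocity: 15 ≡ 3 and 851 ≡ 3 (mod 4), so (15/851) = −(851/15).
Reduce top mod 15: now compute (11/15).
Reciprocity: 11 ≡ 3 and 15 ≡ 3 (mod 4), so (11/15) = −(15/11).
Reduce top mod 11: now compute (4/11).
Pull out 2^2: since 11 ≡ 3 (mod 8), (2/11) = -1, so (2/11)^2 = +1.
Reached (1/11) = 1. Collecting the sign flips along the way, the symbol is +1.

1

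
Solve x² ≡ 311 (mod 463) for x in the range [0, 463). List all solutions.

147, 316

Since 463 ≡ 3 (mod 4), a square root of 311 is 311^((463+1)/4) = 311^116 mod 463.
Repeated squaring: 311^2≡417, 311^4≡264, 311^8≡246, 311^16≡326, 311^32≡249, 311^64≡422 (mod 463).
311^116 = 311^(64+32+16+4) ≡ 316 (mod 463).
Check: 316² = 99856 ≡ 311 (mod 463). The two roots are 147 and 316.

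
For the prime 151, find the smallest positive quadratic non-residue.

(2/151) = +1, so 2 is a residue.
(3/151) = −1, so 3 is the smallest positive non-residue mod 151.

3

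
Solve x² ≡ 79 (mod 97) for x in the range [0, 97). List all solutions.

97 ≡ 1 (mod 4), so we find a root by search.
Trying successive values, 46² = 2116 ≡ 79 (mod 97). The other root is 97 − 46 = 51.

46, 51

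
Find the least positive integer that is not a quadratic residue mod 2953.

(2/2953) = +1, so 2 is a residue.
(3/2953) = +1, so 3 is a residue.
(4/2953) = +1, so 4 is a residue.
(5/2953) = −1, so 5 is the smallest positive non-residue mod 2953.

5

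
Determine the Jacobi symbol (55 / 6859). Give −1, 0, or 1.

Reciprocity: 55 ≡ 3 and 6859 ≡ 3 (mod 4), so (55/6859) = −(6859/55).
Reduce top mod 55: now compute (39/55).
Reciprocity: 39 ≡ 3 and 55 ≡ 3 (mod 4), so (39/55) = −(55/39).
Reduce top mod 39: now compute (16/39).
Pull out 2^4: since 39 ≡ 7 (mod 8), (2/39) = +1, so (2/39)^4 = +1.
Reached (1/39) = 1. Collecting the sign flips along the way, the symbol is +1.

1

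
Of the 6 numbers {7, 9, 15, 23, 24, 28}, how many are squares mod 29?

(7/29) = +1 → QR.
(9/29) = +1 → QR.
(15/29) = -1 → non-residue.
(23/29) = +1 → QR.
(24/29) = +1 → QR.
(28/29) = +1 → QR.
Total quadratic residues among the 6: 5.

5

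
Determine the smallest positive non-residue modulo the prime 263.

5

(2/263) = +1, so 2 is a residue.
(3/263) = +1, so 3 is a residue.
(4/263) = +1, so 4 is a residue.
(5/263) = −1, so 5 is the smallest positive non-residue mod 263.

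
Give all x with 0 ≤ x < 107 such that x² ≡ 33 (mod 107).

Since 107 ≡ 3 (mod 4), a square root of 33 is 33^((107+1)/4) = 33^27 mod 107.
Repeated squaring: 33^2≡19, 33^4≡40, 33^8≡102, 33^16≡25 (mod 107).
33^27 = 33^(16+8+2+1) ≡ 56 (mod 107).
Check: 56² = 3136 ≡ 33 (mod 107). The two roots are 51 and 56.

51, 56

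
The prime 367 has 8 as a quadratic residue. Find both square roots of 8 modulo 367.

Since 367 ≡ 3 (mod 4), a square root of 8 is 8^((367+1)/4) = 8^92 mod 367.
Repeated squaring: 8^2≡64, 8^4≡59, 8^8≡178, 8^16≡122, 8^32≡204, 8^64≡145 (mod 367).
8^92 = 8^(64+16+8+4) ≡ 209 (mod 367).
Check: 209² = 43681 ≡ 8 (mod 367). The two roots are 158 and 209.

158, 209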